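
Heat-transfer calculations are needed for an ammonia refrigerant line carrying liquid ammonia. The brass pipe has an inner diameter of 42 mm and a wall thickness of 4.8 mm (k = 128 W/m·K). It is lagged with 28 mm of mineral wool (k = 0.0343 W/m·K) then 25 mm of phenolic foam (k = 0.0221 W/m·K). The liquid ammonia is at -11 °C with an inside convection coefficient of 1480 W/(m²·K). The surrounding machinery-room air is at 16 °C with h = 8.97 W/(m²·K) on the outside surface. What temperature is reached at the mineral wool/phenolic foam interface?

Cylindrical conduction, so R = ln(r₂/r₁)/(2πkL) per layer, in series:
R_inner film = 1/(h_i·2πr₁L) = 1/(1480×2π×0.021×1) = 0.005121 K/W
R_brass pipe wall = ln(25.8/21)/(2π×128×1) = 2.56×10^-4 K/W
R_mineral wool = ln(53.8/25.8)/(2π×0.0343×1) = 3.41 K/W
R_phenolic foam = ln(78.8/53.8)/(2π×0.0221×1) = 2.748 K/W
R_outer film = 1/(h_o·2πr_oL) = 1/(8.97×2π×0.0788×1) = 0.2252 K/W
R_total = 6.389 K/W
Q = ΔT/R_total = 27/6.389
Q = 4.23 W/m
T_interface = T_inner + Q·ΣR(inner→interface) = -11 + 4.23×3.415

T ≈ 3.43 °C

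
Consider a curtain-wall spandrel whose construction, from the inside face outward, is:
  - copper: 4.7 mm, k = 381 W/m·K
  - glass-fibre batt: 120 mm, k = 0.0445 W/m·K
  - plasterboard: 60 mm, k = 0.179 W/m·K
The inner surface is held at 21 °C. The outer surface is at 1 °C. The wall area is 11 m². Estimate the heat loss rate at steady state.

Q ≈ 72.6 W

Using the resistance-network approach (series):
R_copper = L/(kA) = 0.0047/(381×11) = 1.121×10^-6 K/W
R_glass-fibre batt = L/(kA) = 0.12/(0.0445×11) = 0.2451 K/W
R_plasterboard = L/(kA) = 0.06/(0.179×11) = 0.03047 K/W
R_total = 0.2756 K/W
Q = ΔT / R_total = 20 / 0.2756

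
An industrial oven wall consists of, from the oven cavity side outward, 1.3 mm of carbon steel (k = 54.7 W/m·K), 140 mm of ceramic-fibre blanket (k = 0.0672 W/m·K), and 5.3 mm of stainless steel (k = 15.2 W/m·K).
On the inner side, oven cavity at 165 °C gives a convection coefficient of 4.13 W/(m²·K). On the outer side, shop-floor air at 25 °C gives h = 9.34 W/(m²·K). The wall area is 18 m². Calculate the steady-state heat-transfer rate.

Q ≈ 1040 W

Series thermal resistances:
R_inner film = 1/(h_i·A) = 1/(4.13×18) = 0.01345 K/W
R_carbon steel = L/(kA) = 0.0013/(54.7×18) = 1.32×10^-6 K/W
R_ceramic-fibre blanket = L/(kA) = 0.14/(0.0672×18) = 0.1157 K/W
R_stainless steel = L/(kA) = 0.0053/(15.2×18) = 1.937×10^-5 K/W
R_outer film = 1/(h_o·A) = 1/(9.34×18) = 0.005948 K/W
R_total = 0.1352 K/W
Q = ΔT / R_total = 140 / 0.1352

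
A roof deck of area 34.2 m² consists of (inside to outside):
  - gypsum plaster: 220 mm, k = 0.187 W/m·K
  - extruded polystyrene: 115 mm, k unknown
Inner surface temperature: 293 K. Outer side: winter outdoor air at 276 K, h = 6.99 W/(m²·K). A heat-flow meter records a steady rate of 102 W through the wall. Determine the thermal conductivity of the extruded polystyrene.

k ≈ 0.0263 W/(m·K)

Model the wall as resistances in series:
R_gypsum plaster = L/(kA) = 0.22/(0.187×34.2) = 0.0344 K/W
R_outer film = 1/(h_o·A) = 1/(6.99×34.2) = 0.004183 K/W
Sum of known resistances R_other = 0.03858 K/W
Total R = ΔT/Q = 17/102 = 0.1667 K/W
R_extruded polystyrene = R_total − R_other = 0.1281 K/W
k = L/(R·A) = 0.115/(0.1281×34.2)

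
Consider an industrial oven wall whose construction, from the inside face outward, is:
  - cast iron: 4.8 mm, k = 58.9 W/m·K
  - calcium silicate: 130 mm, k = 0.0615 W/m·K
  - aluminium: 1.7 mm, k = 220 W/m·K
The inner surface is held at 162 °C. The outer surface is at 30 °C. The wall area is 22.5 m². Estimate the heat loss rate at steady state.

Q ≈ 1400 W

Treating each layer as a thermal resistance in series:
R_cast iron = L/(kA) = 0.0048/(58.9×22.5) = 3.622×10^-6 K/W
R_calcium silicate = L/(kA) = 0.13/(0.0615×22.5) = 0.09395 K/W
R_aluminium = L/(kA) = 0.0017/(220×22.5) = 3.434×10^-7 K/W
R_total = 0.09395 K/W
Q = ΔT / R_total = 132 / 0.09395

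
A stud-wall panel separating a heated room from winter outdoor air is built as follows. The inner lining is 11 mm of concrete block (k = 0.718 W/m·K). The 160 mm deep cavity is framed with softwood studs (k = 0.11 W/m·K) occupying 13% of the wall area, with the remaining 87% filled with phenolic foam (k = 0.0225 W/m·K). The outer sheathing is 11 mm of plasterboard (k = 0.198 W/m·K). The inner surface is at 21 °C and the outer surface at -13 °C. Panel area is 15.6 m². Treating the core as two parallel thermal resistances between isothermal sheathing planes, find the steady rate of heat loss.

Q ≈ 111 W

Sheathing layers in series; stud and cavity paths in parallel between them.
R_inner = 0.011/(0.718×15.6) = 9.821×10^-4 K/W
R_stud  = 0.16/(0.11×0.13×15.6) = 0.7172 K/W
R_cav   = 0.16/(0.0225×0.87×15.6) = 0.524 K/W
1/R_core = 1/R_stud + 1/R_cav → R_core = 0.3028 K/W
R_outer = 0.011/(0.198×15.6) = 0.003561 K/W
R_total = 0.3073 K/W
Q = ΔT/R_total = 34/0.3073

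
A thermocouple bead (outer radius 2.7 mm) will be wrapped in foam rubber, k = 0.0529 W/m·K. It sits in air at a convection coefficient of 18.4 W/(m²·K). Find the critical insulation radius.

For a sphere r_cr = 2k/h = 2×0.0529/18.4
r_cr = 5.75 mm; since the bare radius (2.7 mm) is below r_cr, adding a thin layer of insulation will *increase* heat loss.

r_cr ≈ 5.75 mm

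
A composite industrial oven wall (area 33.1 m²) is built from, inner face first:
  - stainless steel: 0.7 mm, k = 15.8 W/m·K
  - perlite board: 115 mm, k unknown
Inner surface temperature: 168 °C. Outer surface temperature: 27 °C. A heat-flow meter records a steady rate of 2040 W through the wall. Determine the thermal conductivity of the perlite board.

Model the wall as resistances in series:
R_stainless steel = L/(kA) = 0.0007/(15.8×33.1) = 1.338×10^-6 K/W
Sum of known resistances R_other = 1.338×10^-6 K/W
Total R = ΔT/Q = 141/2040 = 0.06912 K/W
R_perlite board = R_total − R_other = 0.06912 K/W
k = L/(R·A) = 0.115/(0.06912×33.1)

k ≈ 0.0503 W/(m·K)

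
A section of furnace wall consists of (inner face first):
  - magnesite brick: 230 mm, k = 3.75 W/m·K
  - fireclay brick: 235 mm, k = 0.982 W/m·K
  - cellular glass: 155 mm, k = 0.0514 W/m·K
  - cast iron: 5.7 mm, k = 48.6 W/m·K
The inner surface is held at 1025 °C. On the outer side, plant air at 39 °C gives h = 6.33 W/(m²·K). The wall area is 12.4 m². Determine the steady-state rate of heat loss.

Treating each layer as a thermal resistance in series:
R_magnesite brick = L/(kA) = 0.23/(3.75×12.4) = 0.004946 K/W
R_fireclay brick = L/(kA) = 0.235/(0.982×12.4) = 0.0193 K/W
R_cellular glass = L/(kA) = 0.155/(0.0514×12.4) = 0.2432 K/W
R_cast iron = L/(kA) = 0.0057/(48.6×12.4) = 9.458×10^-6 K/W
R_outer film = 1/(h_o·A) = 1/(6.33×12.4) = 0.01274 K/W
R_total = 0.2802 K/W
Q = ΔT / R_total = 986 / 0.2802

Q ≈ 3520 W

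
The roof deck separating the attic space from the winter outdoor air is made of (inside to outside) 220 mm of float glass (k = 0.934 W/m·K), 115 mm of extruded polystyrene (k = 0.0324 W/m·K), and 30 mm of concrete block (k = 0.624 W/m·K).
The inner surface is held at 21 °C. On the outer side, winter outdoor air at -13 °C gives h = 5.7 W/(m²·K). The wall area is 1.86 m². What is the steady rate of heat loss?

Q ≈ 15.8 W

Thermal resistances in series:
R_float glass = L/(kA) = 0.22/(0.934×1.86) = 0.1266 K/W
R_extruded polystyrene = L/(kA) = 0.115/(0.0324×1.86) = 1.908 K/W
R_concrete block = L/(kA) = 0.03/(0.624×1.86) = 0.02585 K/W
R_outer film = 1/(h_o·A) = 1/(5.7×1.86) = 0.09432 K/W
R_total = 2.155 K/W
Q = ΔT / R_total = 34 / 2.155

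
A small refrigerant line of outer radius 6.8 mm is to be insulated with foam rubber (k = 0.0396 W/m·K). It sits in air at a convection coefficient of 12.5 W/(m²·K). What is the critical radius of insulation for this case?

r_cr ≈ 3.17 mm

For a cylinder r_cr = k/h = 0.0396/12.5
r_cr = 3.17 mm; since the bare radius (6.8 mm) is above r_cr, any added insulation will reduce heat loss.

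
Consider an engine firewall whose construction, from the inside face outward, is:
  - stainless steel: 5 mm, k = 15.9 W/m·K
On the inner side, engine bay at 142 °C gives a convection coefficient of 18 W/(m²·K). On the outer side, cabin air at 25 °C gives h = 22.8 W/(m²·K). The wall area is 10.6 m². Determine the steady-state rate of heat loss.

Q ≈ 12400 W

Using the resistance-network approach (series):
R_inner film = 1/(h_i·A) = 1/(18×10.6) = 0.005241 K/W
R_stainless steel = L/(kA) = 0.005/(15.9×10.6) = 2.967×10^-5 K/W
R_outer film = 1/(h_o·A) = 1/(22.8×10.6) = 0.004138 K/W
R_total = 0.009408 K/W
Q = ΔT / R_total = 117 / 0.009408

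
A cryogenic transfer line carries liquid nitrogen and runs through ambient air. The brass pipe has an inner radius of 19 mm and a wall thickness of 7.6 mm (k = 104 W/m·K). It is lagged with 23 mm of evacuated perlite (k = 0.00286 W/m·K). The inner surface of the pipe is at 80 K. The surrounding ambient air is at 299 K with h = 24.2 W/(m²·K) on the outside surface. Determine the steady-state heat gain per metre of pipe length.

For a radial system each layer contributes R = ln(r_out/r_in)/(2πkL); films add R = 1/(hA).
R_brass pipe wall = ln(26.6/19)/(2π×104×1) = 5.149×10^-4 K/W
R_evacuated perlite = ln(49.6/26.6)/(2π×0.00286×1) = 34.67 K/W
R_outer film = 1/(h_o·2πr_oL) = 1/(24.2×2π×0.0496×1) = 0.1326 K/W
R_total = 34.81 K/W
Q = ΔT/R_total = 219/34.81

q′ ≈ 6.29 W/m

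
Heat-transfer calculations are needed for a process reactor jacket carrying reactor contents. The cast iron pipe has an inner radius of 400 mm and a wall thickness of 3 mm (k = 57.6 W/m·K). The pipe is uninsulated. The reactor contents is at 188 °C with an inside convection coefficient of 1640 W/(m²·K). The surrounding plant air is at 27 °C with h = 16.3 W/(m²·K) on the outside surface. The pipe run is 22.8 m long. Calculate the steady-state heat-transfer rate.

Q ≈ 150000 W

Per-layer cylindrical resistances, series-summed:
R_inner film = 1/(h_i·2πr₁L) = 1/(1640×2π×0.4×22.8) = 1.064×10^-5 K/W
R_cast iron pipe wall = ln(403/400)/(2π×57.6×22.8) = 9.055×10^-7 K/W
R_outer film = 1/(h_o·2πr_oL) = 1/(16.3×2π×0.403×22.8) = 0.001063 K/W
R_total = 0.001074 K/W
Q = ΔT/R_total = 161/0.001074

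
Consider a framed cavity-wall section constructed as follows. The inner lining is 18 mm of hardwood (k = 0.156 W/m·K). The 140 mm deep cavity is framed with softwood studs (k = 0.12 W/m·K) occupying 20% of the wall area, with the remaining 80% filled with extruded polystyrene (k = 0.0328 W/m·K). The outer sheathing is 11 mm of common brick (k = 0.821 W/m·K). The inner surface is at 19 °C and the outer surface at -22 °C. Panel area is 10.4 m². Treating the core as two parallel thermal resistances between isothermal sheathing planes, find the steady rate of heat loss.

Sheathing layers in series; stud and cavity paths in parallel between them.
R_inner = 0.018/(0.156×10.4) = 0.01109 K/W
R_stud  = 0.14/(0.12×0.2×10.4) = 0.5609 K/W
R_cav   = 0.14/(0.0328×0.8×10.4) = 0.513 K/W
1/R_core = 1/R_stud + 1/R_cav → R_core = 0.2679 K/W
R_outer = 0.011/(0.821×10.4) = 0.001288 K/W
R_total = 0.2803 K/W
Q = ΔT/R_total = 41/0.2803

Q ≈ 146 W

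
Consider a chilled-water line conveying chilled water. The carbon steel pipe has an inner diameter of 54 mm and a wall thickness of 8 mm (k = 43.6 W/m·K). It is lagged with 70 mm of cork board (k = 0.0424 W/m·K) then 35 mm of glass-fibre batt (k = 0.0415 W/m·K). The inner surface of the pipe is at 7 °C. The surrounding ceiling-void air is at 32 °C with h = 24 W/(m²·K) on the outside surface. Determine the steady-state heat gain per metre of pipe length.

q′ ≈ 4.74 W/m

Cylindrical conduction, so R = ln(r₂/r₁)/(2πkL) per layer, in series:
R_carbon steel pipe wall = ln(35/27)/(2π×43.6×1) = 9.473×10^-4 K/W
R_cork board = ln(105/35)/(2π×0.0424×1) = 4.124 K/W
R_glass-fibre batt = ln(140/105)/(2π×0.0415×1) = 1.103 K/W
R_outer film = 1/(h_o·2πr_oL) = 1/(24×2π×0.14×1) = 0.04737 K/W
R_total = 5.275 K/W
Q = ΔT/R_total = 25/5.275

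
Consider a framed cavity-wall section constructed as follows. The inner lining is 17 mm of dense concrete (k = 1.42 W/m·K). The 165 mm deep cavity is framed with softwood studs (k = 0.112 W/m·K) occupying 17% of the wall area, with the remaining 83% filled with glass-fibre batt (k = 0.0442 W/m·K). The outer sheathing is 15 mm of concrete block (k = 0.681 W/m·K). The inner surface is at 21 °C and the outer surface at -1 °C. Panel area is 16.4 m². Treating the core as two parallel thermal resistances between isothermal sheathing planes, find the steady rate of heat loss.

Q ≈ 120 W

Sheathing layers in series; stud and cavity paths in parallel between them.
R_inner = 0.017/(1.42×16.4) = 7.3×10^-4 K/W
R_stud  = 0.165/(0.112×0.17×16.4) = 0.5284 K/W
R_cav   = 0.165/(0.0442×0.83×16.4) = 0.2742 K/W
1/R_core = 1/R_stud + 1/R_cav → R_core = 0.1805 K/W
R_outer = 0.015/(0.681×16.4) = 0.001343 K/W
R_total = 0.1826 K/W
Q = ΔT/R_total = 22/0.1826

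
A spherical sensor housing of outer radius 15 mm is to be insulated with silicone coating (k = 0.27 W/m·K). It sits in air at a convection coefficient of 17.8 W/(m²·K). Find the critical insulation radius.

r_cr ≈ 30.3 mm

For a sphere r_cr = 2k/h = 2×0.27/17.8
r_cr = 30.3 mm; since the bare radius (15 mm) is below r_cr, adding a thin layer of insulation will *increase* heat loss.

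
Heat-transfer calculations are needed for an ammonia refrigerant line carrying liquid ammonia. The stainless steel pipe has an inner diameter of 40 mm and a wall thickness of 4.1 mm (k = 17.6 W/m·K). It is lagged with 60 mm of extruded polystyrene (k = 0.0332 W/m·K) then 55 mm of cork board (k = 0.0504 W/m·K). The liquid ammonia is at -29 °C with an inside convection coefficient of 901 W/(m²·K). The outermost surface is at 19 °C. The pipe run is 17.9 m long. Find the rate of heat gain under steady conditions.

Radial resistances (cylindrical: R_cond = ln(r_o/r_i)/(2πkL), R_conv = 1/(h·2πrL)):
R_inner film = 1/(h_i·2πr₁L) = 1/(901×2π×0.02×17.9) = 4.934×10^-4 K/W
R_stainless steel pipe wall = ln(24.1/20)/(2π×17.6×17.9) = 9.421×10^-5 K/W
R_extruded polystyrene = ln(84.1/24.1)/(2π×0.0332×17.9) = 0.3347 K/W
R_cork board = ln(139.1/84.1)/(2π×0.0504×17.9) = 0.08877 K/W
R_total = 0.4241 K/W
Q = ΔT/R_total = 48/0.4241

Q ≈ 113 W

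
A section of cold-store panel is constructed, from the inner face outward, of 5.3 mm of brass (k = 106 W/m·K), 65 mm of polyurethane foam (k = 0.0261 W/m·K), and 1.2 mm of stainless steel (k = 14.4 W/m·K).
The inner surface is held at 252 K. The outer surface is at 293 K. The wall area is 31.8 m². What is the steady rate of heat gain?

Thermal resistances in series:
R_brass = L/(kA) = 0.0053/(106×31.8) = 1.572×10^-6 K/W
R_polyurethane foam = L/(kA) = 0.065/(0.0261×31.8) = 0.07832 K/W
R_stainless steel = L/(kA) = 0.0012/(14.4×31.8) = 2.621×10^-6 K/W
R_total = 0.07832 K/W
Q = ΔT / R_total = 41 / 0.07832

Q ≈ 523 W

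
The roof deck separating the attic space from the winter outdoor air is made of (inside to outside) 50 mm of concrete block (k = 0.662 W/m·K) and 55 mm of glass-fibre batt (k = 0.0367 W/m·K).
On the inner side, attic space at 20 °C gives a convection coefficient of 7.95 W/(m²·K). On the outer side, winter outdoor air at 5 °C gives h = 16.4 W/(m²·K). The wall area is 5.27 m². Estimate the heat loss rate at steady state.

Q ≈ 44.9 W

Series thermal resistances:
R_inner film = 1/(h_i·A) = 1/(7.95×5.27) = 0.02387 K/W
R_concrete block = L/(kA) = 0.05/(0.662×5.27) = 0.01433 K/W
R_glass-fibre batt = L/(kA) = 0.055/(0.0367×5.27) = 0.2844 K/W
R_outer film = 1/(h_o·A) = 1/(16.4×5.27) = 0.01157 K/W
R_total = 0.3341 K/W
Q = ΔT / R_total = 15 / 0.3341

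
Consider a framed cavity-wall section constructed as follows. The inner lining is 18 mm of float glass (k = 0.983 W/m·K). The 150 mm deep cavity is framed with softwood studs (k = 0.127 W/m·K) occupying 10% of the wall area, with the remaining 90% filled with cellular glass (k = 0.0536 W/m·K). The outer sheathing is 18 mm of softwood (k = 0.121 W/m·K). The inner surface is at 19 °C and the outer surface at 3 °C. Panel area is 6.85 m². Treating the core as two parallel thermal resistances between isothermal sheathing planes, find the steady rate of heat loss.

Q ≈ 41.7 W

Sheathing layers in series; stud and cavity paths in parallel between them.
R_inner = 0.018/(0.983×6.85) = 0.002673 K/W
R_stud  = 0.15/(0.127×0.1×6.85) = 1.724 K/W
R_cav   = 0.15/(0.0536×0.9×6.85) = 0.4539 K/W
1/R_core = 1/R_stud + 1/R_cav → R_core = 0.3593 K/W
R_outer = 0.018/(0.121×6.85) = 0.02172 K/W
R_total = 0.3837 K/W
Q = ΔT/R_total = 16/0.3837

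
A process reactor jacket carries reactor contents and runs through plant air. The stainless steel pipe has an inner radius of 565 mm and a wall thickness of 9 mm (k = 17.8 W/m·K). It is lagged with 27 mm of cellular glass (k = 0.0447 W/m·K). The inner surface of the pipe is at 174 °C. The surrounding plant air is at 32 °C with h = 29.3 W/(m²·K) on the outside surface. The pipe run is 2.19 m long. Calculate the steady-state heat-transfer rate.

For a radial system each layer contributes R = ln(r_out/r_in)/(2πkL); films add R = 1/(hA).
R_stainless steel pipe wall = ln(574/565)/(2π×17.8×2.19) = 6.452×10^-5 K/W
R_cellular glass = ln(601/574)/(2π×0.0447×2.19) = 0.07473 K/W
R_outer film = 1/(h_o·2πr_oL) = 1/(29.3×2π×0.601×2.19) = 0.004127 K/W
R_total = 0.07892 K/W
Q = ΔT/R_total = 142/0.07892

Q ≈ 1800 W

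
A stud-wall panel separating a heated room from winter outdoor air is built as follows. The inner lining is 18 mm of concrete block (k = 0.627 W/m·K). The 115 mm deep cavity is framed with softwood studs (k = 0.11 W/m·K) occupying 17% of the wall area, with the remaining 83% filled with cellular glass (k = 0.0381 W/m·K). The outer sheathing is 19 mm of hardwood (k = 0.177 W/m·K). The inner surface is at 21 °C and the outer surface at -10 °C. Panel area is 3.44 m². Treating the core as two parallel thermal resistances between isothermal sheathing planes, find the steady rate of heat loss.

Sheathing layers in series; stud and cavity paths in parallel between them.
R_inner = 0.018/(0.627×3.44) = 0.008345 K/W
R_stud  = 0.115/(0.11×0.17×3.44) = 1.788 K/W
R_cav   = 0.115/(0.0381×0.83×3.44) = 1.057 K/W
1/R_core = 1/R_stud + 1/R_cav → R_core = 0.6643 K/W
R_outer = 0.019/(0.177×3.44) = 0.0312 K/W
R_total = 0.7039 K/W
Q = ΔT/R_total = 31/0.7039

Q ≈ 44 W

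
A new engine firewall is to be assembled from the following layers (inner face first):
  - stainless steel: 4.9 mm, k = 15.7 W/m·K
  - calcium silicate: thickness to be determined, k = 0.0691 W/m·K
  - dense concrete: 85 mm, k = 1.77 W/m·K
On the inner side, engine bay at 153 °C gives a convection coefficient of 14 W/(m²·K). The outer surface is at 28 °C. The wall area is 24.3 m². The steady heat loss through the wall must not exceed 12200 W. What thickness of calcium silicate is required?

L ≈ 8.93 mm

Series thermal resistances:
R_inner film = 1/(h_i·A) = 1/(14×24.3) = 0.002939 K/W
R_stainless steel = L/(kA) = 0.0049/(15.7×24.3) = 1.284×10^-5 K/W
R_dense concrete = L/(kA) = 0.085/(1.77×24.3) = 0.001976 K/W
Sum of the known resistances R_other = 0.004929 K/W
Required total resistance R_tot = ΔT/Q_allow = 125/12200 = 0.01025 K/W
R_calcium silicate = R_tot − R_other = 0.005317 K/W
L = R·k·A = 0.005317×0.0691×24.3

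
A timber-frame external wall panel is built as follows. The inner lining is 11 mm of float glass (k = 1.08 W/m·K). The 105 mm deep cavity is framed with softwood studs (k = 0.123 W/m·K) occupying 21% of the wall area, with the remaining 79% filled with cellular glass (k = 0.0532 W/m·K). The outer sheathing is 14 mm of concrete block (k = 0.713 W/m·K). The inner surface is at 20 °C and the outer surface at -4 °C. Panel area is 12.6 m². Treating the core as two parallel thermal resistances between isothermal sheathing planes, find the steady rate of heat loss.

Q ≈ 192 W

Sheathing layers in series; stud and cavity paths in parallel between them.
R_inner = 0.011/(1.08×12.6) = 8.083×10^-4 K/W
R_stud  = 0.105/(0.123×0.21×12.6) = 0.3226 K/W
R_cav   = 0.105/(0.0532×0.79×12.6) = 0.1983 K/W
1/R_core = 1/R_stud + 1/R_cav → R_core = 0.1228 K/W
R_outer = 0.014/(0.713×12.6) = 0.001558 K/W
R_total = 0.1252 K/W
Q = ΔT/R_total = 24/0.1252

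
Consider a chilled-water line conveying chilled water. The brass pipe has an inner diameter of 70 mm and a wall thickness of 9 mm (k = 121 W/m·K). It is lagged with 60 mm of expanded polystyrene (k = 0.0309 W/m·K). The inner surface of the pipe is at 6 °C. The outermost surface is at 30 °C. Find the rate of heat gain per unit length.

q′ ≈ 5.42 W/m

Cylindrical conduction, so R = ln(r₂/r₁)/(2πkL) per layer, in series:
R_brass pipe wall = ln(44/35)/(2π×121×1) = 3.01×10^-4 K/W
R_expanded polystyrene = ln(104/44)/(2π×0.0309×1) = 4.431 K/W
R_total = 4.431 K/W
Q = ΔT/R_total = 24/4.431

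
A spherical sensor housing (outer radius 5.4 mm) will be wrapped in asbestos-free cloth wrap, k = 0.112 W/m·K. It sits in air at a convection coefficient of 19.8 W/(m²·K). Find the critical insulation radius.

For a sphere r_cr = 2k/h = 2×0.112/19.8
r_cr = 11.3 mm; since the bare radius (5.4 mm) is below r_cr, adding a thin layer of insulation will *increase* heat loss.

r_cr ≈ 11.3 mm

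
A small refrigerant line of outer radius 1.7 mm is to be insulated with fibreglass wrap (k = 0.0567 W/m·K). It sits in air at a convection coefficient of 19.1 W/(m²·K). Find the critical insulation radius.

r_cr ≈ 2.97 mm

For a cylinder r_cr = k/h = 0.0567/19.1
r_cr = 2.97 mm; since the bare radius (1.7 mm) is below r_cr, adding a thin layer of insulation will *increase* heat loss.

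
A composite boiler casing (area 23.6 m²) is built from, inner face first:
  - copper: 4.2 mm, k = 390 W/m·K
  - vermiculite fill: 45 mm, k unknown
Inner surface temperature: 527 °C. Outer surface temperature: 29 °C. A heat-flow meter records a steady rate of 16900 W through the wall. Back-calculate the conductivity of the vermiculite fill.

k ≈ 0.0647 W/(m·K)

Treating each layer as a thermal resistance in series:
R_copper = L/(kA) = 0.0042/(390×23.6) = 4.563×10^-7 K/W
Sum of known resistances R_other = 4.563×10^-7 K/W
Total R = ΔT/Q = 498/16900 = 0.02947 K/W
R_vermiculite fill = R_total − R_other = 0.02947 K/W
k = L/(R·A) = 0.045/(0.02947×23.6)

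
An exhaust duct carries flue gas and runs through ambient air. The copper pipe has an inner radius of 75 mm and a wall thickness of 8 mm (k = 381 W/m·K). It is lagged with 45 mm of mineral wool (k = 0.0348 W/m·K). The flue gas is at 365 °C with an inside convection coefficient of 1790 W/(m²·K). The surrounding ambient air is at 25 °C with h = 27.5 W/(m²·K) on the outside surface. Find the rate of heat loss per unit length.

q′ ≈ 168 W/m

Radial resistances (cylindrical: R_cond = ln(r_o/r_i)/(2πkL), R_conv = 1/(h·2πrL)):
R_inner film = 1/(h_i·2πr₁L) = 1/(1790×2π×0.075×1) = 0.001186 K/W
R_copper pipe wall = ln(83/75)/(2π×381×1) = 4.234×10^-5 K/W
R_mineral wool = ln(128/83)/(2π×0.0348×1) = 1.981 K/W
R_outer film = 1/(h_o·2πr_oL) = 1/(27.5×2π×0.128×1) = 0.04521 K/W
R_total = 2.028 K/W
Q = ΔT/R_total = 340/2.028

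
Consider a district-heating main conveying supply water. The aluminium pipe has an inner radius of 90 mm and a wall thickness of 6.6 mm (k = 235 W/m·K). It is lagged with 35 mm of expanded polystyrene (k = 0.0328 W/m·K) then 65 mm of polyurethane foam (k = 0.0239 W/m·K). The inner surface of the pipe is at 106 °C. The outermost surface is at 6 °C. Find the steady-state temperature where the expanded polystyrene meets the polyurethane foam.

T ≈ 70.1 °C

Treating each annulus and film as a series resistance:
R_aluminium pipe wall = ln(96.6/90)/(2π×235×1) = 4.793×10^-5 K/W
R_expanded polystyrene = ln(131.6/96.6)/(2π×0.0328×1) = 1.5 K/W
R_polyurethane foam = ln(196.6/131.6)/(2π×0.0239×1) = 2.673 K/W
R_total = 4.173 K/W
Q = ΔT/R_total = 100/4.173
Q = 24 W/m
T_interface = T_inner − Q·ΣR(inner→interface) = 106 − 24×1.5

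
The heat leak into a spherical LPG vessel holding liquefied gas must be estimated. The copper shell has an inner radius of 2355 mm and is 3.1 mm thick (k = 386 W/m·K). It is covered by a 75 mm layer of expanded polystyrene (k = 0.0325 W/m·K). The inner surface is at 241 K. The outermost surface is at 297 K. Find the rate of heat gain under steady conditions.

Q ≈ 1750 W

Each spherical layer contributes R = (1/r_i − 1/r_o)/(4πk):
R_copper shell = (1/2.355 − 1/2.3581)/(4π×386) = 1.151×10^-7 K/W
R_expanded polystyrene = (1/2.3581 − 1/2.4331)/(4π×0.0325) = 0.03201 K/W
R_total = 0.03201 K/W
Q = ΔT/R_total = 56/0.03201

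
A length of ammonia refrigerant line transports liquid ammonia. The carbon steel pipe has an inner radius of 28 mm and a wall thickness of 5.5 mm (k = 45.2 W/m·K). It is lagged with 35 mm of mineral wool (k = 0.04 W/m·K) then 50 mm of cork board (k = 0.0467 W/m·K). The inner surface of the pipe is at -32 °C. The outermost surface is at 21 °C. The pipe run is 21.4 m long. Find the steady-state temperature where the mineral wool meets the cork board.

T ≈ 0.00176 °C

For a radial system each layer contributes R = ln(r_out/r_in)/(2πkL); films add R = 1/(hA).
R_carbon steel pipe wall = ln(33.5/28)/(2π×45.2×21.4) = 2.951×10^-5 K/W
R_mineral wool = ln(68.5/33.5)/(2π×0.04×21.4) = 0.133 K/W
R_cork board = ln(118.5/68.5)/(2π×0.0467×21.4) = 0.08728 K/W
R_total = 0.2203 K/W
Q = ΔT/R_total = 53/0.2203
Q = 241 W
T_interface = T_inner + Q·ΣR(inner→interface) = -32 + 241×0.133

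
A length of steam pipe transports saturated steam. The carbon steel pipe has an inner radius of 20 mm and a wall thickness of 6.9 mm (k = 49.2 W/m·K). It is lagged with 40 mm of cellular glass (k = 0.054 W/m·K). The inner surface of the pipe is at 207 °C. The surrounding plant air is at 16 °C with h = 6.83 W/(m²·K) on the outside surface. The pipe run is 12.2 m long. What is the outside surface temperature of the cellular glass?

T ≈ 37.9 °C

Radial resistances (cylindrical: R_cond = ln(r_o/r_i)/(2πkL), R_conv = 1/(h·2πrL)):
R_carbon steel pipe wall = ln(26.9/20)/(2π×49.2×12.2) = 7.859×10^-5 K/W
R_cellular glass = ln(66.9/26.9)/(2π×0.054×12.2) = 0.2201 K/W
R_outer film = 1/(h_o·2πr_oL) = 1/(6.83×2π×0.0669×12.2) = 0.02855 K/W
R_total = 0.2487 K/W
Q = ΔT/R_total = 191/0.2487
Q = 768 W
T_interface = T_inner − Q·ΣR(inner→interface) = 207 − 768×0.2202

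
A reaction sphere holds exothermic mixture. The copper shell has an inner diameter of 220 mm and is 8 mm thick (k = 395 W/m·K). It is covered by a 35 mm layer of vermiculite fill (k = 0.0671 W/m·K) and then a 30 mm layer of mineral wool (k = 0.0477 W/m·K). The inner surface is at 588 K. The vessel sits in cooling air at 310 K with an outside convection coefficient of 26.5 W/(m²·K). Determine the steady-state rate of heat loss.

Q ≈ 66.6 W

Each spherical layer contributes R = (1/r_i − 1/r_o)/(4πk):
R_copper shell = (1/0.11 − 1/0.118)/(4π×395) = 1.242×10^-4 K/W
R_vermiculite fill = (1/0.118 − 1/0.153)/(4π×0.0671) = 2.299 K/W
R_mineral wool = (1/0.153 − 1/0.183)/(4π×0.0477) = 1.788 K/W
R_outer film = 1/(h·4πr_o²) = 1/(26.5×4π×0.183²) = 0.08967 K/W
R_total = 4.176 K/W
Q = ΔT/R_total = 278/4.176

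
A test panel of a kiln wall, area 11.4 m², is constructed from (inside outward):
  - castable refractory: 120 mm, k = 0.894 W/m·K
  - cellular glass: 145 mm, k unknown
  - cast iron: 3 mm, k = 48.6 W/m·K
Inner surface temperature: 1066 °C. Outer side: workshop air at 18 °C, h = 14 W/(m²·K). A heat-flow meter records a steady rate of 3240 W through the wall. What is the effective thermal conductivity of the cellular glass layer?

k ≈ 0.0416 W/(m·K)

Series thermal resistances:
R_castable refractory = L/(kA) = 0.12/(0.894×11.4) = 0.01177 K/W
R_cast iron = L/(kA) = 0.003/(48.6×11.4) = 5.415×10^-6 K/W
R_outer film = 1/(h_o·A) = 1/(14×11.4) = 0.006266 K/W
Sum of known resistances R_other = 0.01805 K/W
Total R = ΔT/Q = 1048/3240 = 0.3235 K/W
R_cellular glass = R_total − R_other = 0.3054 K/W
k = L/(R·A) = 0.145/(0.3054×11.4)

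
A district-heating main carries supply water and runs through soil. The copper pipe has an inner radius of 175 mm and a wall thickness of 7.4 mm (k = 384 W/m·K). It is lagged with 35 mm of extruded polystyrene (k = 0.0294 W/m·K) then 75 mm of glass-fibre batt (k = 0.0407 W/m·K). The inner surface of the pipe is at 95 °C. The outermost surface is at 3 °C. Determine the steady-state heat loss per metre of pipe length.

For a radial system each layer contributes R = ln(r_out/r_in)/(2πkL); films add R = 1/(hA).
R_copper pipe wall = ln(182.4/175)/(2π×384×1) = 1.717×10^-5 K/W
R_extruded polystyrene = ln(217.4/182.4)/(2π×0.0294×1) = 0.9503 K/W
R_glass-fibre batt = ln(292.4/217.4)/(2π×0.0407×1) = 1.159 K/W
R_total = 2.109 K/W
Q = ΔT/R_total = 92/2.109

q′ ≈ 43.6 W/m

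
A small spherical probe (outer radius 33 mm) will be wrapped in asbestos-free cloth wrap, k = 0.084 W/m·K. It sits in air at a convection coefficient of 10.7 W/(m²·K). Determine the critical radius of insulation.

r_cr ≈ 15.7 mm

For a sphere r_cr = 2k/h = 2×0.084/10.7
r_cr = 15.7 mm; since the bare radius (33 mm) is above r_cr, any added insulation will reduce heat loss.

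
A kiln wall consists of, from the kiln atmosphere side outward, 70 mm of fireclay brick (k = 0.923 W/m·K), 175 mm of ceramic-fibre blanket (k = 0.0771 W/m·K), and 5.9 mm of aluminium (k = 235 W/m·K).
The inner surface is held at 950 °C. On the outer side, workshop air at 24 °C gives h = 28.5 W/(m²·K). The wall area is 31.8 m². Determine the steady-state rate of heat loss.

Q ≈ 12400 W

Series thermal resistances:
R_fireclay brick = L/(kA) = 0.07/(0.923×31.8) = 0.002385 K/W
R_ceramic-fibre blanket = L/(kA) = 0.175/(0.0771×31.8) = 0.07138 K/W
R_aluminium = L/(kA) = 0.0059/(235×31.8) = 7.895×10^-7 K/W
R_outer film = 1/(h_o·A) = 1/(28.5×31.8) = 0.001103 K/W
R_total = 0.07487 K/W
Q = ΔT / R_total = 926 / 0.07487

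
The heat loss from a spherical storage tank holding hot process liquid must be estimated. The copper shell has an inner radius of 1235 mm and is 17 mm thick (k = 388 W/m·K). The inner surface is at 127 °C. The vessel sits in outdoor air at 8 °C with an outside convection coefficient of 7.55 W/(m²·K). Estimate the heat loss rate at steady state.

Q ≈ 17700 W

Spherical conduction: R = (1/r_in − 1/r_out)/(4πk) per layer; series-sum.
R_copper shell = (1/1.235 − 1/1.252)/(4π×388) = 2.255×10^-6 K/W
R_outer film = 1/(h·4πr_o²) = 1/(7.55×4π×1.252²) = 0.006724 K/W
R_total = 0.006726 K/W
Q = ΔT/R_total = 119/0.006726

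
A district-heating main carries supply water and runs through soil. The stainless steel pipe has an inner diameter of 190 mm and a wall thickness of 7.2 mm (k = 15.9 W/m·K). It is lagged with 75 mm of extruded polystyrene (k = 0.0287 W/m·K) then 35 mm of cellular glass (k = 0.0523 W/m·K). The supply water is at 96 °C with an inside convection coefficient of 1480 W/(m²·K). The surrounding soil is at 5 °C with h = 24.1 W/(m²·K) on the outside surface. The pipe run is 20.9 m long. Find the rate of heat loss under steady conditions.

For a radial system each layer contributes R = ln(r_out/r_in)/(2πkL); films add R = 1/(hA).
R_inner film = 1/(h_i·2πr₁L) = 1/(1480×2π×0.095×20.9) = 5.416×10^-5 K/W
R_stainless steel pipe wall = ln(102.2/95)/(2π×15.9×20.9) = 3.499×10^-5 K/W
R_extruded polystyrene = ln(177.2/102.2)/(2π×0.0287×20.9) = 0.146 K/W
R_cellular glass = ln(212.2/177.2)/(2π×0.0523×20.9) = 0.02625 K/W
R_outer film = 1/(h_o·2πr_oL) = 1/(24.1×2π×0.2122×20.9) = 0.001489 K/W
R_total = 0.1738 K/W
Q = ΔT/R_total = 91/0.1738

Q ≈ 523 W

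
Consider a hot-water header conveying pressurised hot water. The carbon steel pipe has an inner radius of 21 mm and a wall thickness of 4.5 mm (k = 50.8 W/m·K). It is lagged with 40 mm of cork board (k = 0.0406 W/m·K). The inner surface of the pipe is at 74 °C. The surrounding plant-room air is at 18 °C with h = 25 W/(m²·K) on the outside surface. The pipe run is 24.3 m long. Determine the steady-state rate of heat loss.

Q ≈ 358 W

Radial resistances (cylindrical: R_cond = ln(r_o/r_i)/(2πkL), R_conv = 1/(h·2πrL)):
R_carbon steel pipe wall = ln(25.5/21)/(2π×50.8×24.3) = 2.503×10^-5 K/W
R_cork board = ln(65.5/25.5)/(2π×0.0406×24.3) = 0.1522 K/W
R_outer film = 1/(h_o·2πr_oL) = 1/(25×2π×0.0655×24.3) = 0.004 K/W
R_total = 0.1562 K/W
Q = ΔT/R_total = 56/0.1562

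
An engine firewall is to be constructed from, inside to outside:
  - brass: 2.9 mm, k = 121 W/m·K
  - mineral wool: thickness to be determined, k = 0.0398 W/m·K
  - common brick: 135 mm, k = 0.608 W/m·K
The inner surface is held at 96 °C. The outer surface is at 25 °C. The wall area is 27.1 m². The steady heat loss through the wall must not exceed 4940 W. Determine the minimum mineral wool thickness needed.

L ≈ 6.66 mm

Series thermal resistances:
R_brass = L/(kA) = 0.0029/(121×27.1) = 8.844×10^-7 K/W
R_common brick = L/(kA) = 0.135/(0.608×27.1) = 0.008193 K/W
Sum of the known resistances R_other = 0.008194 K/W
Required total resistance R_tot = ΔT/Q_allow = 71/4940 = 0.01437 K/W
R_mineral wool = R_tot − R_other = 0.006178 K/W
L = R·k·A = 0.006178×0.0398×27.1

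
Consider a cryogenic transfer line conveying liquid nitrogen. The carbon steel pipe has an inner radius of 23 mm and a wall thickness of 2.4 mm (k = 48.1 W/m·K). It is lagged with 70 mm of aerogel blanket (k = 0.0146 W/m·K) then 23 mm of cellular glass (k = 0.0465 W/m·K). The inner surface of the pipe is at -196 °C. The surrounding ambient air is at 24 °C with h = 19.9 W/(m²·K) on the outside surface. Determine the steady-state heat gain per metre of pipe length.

Cylindrical conduction, so R = ln(r₂/r₁)/(2πkL) per layer, in series:
R_carbon steel pipe wall = ln(25.4/23)/(2π×48.1×1) = 3.284×10^-4 K/W
R_aerogel blanket = ln(95.4/25.4)/(2π×0.0146×1) = 14.43 K/W
R_cellular glass = ln(118.4/95.4)/(2π×0.0465×1) = 0.7393 K/W
R_outer film = 1/(h_o·2πr_oL) = 1/(19.9×2π×0.1184×1) = 0.06755 K/W
R_total = 15.23 K/W
Q = ΔT/R_total = 220/15.23

q′ ≈ 14.4 W/m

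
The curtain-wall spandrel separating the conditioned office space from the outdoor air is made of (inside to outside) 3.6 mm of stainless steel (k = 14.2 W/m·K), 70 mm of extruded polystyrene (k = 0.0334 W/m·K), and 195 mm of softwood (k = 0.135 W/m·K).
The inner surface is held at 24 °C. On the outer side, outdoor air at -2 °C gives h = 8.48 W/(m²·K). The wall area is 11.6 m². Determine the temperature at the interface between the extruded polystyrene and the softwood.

T ≈ 9.1 °C

Thermal resistances in series:
R_stainless steel = L/(kA) = 0.0036/(14.2×11.6) = 2.186×10^-5 K/W
R_extruded polystyrene = L/(kA) = 0.07/(0.0334×11.6) = 0.1807 K/W
R_softwood = L/(kA) = 0.195/(0.135×11.6) = 0.1245 K/W
R_outer film = 1/(h_o·A) = 1/(8.48×11.6) = 0.01017 K/W
R_total = 0.3154 K/W;  Q = ΔT/R_total = 26/0.3154 = 82.44 W
T_interface = T_inner − Q·ΣR(inner→interface) = 24 − 82.4×0.1807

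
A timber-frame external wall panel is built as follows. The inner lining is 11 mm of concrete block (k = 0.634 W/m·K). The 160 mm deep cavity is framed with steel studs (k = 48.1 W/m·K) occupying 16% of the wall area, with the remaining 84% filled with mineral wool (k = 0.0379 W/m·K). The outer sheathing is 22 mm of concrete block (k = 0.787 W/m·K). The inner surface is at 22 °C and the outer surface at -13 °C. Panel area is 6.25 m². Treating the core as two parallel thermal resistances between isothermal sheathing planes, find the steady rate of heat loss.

Sheathing layers in series; stud and cavity paths in parallel between them.
R_inner = 0.011/(0.634×6.25) = 0.002776 K/W
R_stud  = 0.16/(48.1×0.16×6.25) = 0.003326 K/W
R_cav   = 0.16/(0.0379×0.84×6.25) = 0.8041 K/W
1/R_core = 1/R_stud + 1/R_cav → R_core = 0.003313 K/W
R_outer = 0.022/(0.787×6.25) = 0.004473 K/W
R_total = 0.01056 K/W
Q = ΔT/R_total = 35/0.01056

Q ≈ 3310 W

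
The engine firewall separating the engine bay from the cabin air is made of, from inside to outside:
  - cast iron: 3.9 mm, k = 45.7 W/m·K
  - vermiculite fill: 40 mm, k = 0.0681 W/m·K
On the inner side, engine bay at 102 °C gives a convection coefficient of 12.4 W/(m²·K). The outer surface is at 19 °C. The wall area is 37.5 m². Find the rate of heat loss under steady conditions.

Using the resistance-network approach (series):
R_inner film = 1/(h_i·A) = 1/(12.4×37.5) = 0.002151 K/W
R_cast iron = L/(kA) = 0.0039/(45.7×37.5) = 2.276×10^-6 K/W
R_vermiculite fill = L/(kA) = 0.04/(0.0681×37.5) = 0.01566 K/W
R_total = 0.01782 K/W
Q = ΔT / R_total = 83 / 0.01782

Q ≈ 4660 W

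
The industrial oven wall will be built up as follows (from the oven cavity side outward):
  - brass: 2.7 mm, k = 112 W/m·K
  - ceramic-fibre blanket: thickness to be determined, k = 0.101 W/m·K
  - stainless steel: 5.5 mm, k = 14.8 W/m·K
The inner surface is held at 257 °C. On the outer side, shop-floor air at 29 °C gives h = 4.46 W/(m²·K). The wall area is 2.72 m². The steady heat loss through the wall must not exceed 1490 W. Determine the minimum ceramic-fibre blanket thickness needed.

L ≈ 19.4 mm

Thermal resistances in series:
R_brass = L/(kA) = 0.0027/(112×2.72) = 8.863×10^-6 K/W
R_stainless steel = L/(kA) = 0.0055/(14.8×2.72) = 1.366×10^-4 K/W
R_outer film = 1/(h_o·A) = 1/(4.46×2.72) = 0.08243 K/W
Sum of the known resistances R_other = 0.08258 K/W
Required total resistance R_tot = ΔT/Q_allow = 228/1490 = 0.153 K/W
R_ceramic-fibre blanket = R_tot − R_other = 0.07044 K/W
L = R·k·A = 0.07044×0.101×2.72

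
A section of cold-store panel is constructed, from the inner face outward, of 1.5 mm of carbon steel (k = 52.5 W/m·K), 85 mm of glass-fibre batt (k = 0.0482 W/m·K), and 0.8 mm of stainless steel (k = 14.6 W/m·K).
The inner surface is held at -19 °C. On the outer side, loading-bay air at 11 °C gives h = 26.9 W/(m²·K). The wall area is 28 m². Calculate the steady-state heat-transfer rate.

Q ≈ 466 W

Using the resistance-network approach (series):
R_carbon steel = L/(kA) = 0.0015/(52.5×28) = 1.02×10^-6 K/W
R_glass-fibre batt = L/(kA) = 0.085/(0.0482×28) = 0.06298 K/W
R_stainless steel = L/(kA) = 0.0008/(14.6×28) = 1.957×10^-6 K/W
R_outer film = 1/(h_o·A) = 1/(26.9×28) = 0.001328 K/W
R_total = 0.06431 K/W
Q = ΔT / R_total = 30 / 0.06431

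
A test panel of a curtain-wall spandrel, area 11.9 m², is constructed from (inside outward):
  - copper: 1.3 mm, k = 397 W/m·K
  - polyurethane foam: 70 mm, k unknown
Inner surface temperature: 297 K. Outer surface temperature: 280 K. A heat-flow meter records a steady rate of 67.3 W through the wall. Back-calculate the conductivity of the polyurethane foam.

k ≈ 0.0233 W/(m·K)

Using the resistance-network approach (series):
R_copper = L/(kA) = 0.0013/(397×11.9) = 2.752×10^-7 K/W
Sum of known resistances R_other = 2.752×10^-7 K/W
Total R = ΔT/Q = 17/67.3 = 0.2526 K/W
R_polyurethane foam = R_total − R_other = 0.2526 K/W
k = L/(R·A) = 0.07/(0.2526×11.9)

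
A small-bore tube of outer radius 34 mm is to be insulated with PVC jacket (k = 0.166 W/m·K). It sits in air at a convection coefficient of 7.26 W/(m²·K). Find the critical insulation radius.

r_cr ≈ 22.9 mm

For a cylinder r_cr = k/h = 0.166/7.26
r_cr = 22.9 mm; since the bare radius (34 mm) is above r_cr, any added insulation will reduce heat loss.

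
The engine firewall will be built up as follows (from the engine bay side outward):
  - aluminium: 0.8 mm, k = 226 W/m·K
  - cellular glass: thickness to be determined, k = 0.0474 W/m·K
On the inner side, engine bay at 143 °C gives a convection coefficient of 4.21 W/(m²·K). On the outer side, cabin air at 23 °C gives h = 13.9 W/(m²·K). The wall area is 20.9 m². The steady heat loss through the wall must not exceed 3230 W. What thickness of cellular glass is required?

L ≈ 22.1 mm

Series thermal resistances:
R_inner film = 1/(h_i·A) = 1/(4.21×20.9) = 0.01137 K/W
R_aluminium = L/(kA) = 0.0008/(226×20.9) = 1.694×10^-7 K/W
R_outer film = 1/(h_o·A) = 1/(13.9×20.9) = 0.003442 K/W
Sum of the known resistances R_other = 0.01481 K/W
Required total resistance R_tot = ΔT/Q_allow = 120/3230 = 0.03715 K/W
R_cellular glass = R_tot − R_other = 0.02234 K/W
L = R·k·A = 0.02234×0.0474×20.9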